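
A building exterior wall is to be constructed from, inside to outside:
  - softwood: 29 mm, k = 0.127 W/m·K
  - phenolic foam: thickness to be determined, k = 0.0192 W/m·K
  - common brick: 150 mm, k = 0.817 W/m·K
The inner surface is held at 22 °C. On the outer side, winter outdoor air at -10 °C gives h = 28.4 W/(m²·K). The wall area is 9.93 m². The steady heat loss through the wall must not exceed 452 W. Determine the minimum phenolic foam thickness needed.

L ≈ 4.91 mm

Series thermal resistances:
R_softwood = L/(kA) = 0.029/(0.127×9.93) = 0.023 K/W
R_common brick = L/(kA) = 0.15/(0.817×9.93) = 0.01849 K/W
R_outer film = 1/(h_o·A) = 1/(28.4×9.93) = 0.003546 K/W
Sum of the known resistances R_other = 0.04503 K/W
Required total resistance R_tot = ΔT/Q_allow = 32/452 = 0.0708 K/W
R_phenolic foam = R_tot − R_other = 0.02577 K/W
L = R·k·A = 0.02577×0.0192×9.93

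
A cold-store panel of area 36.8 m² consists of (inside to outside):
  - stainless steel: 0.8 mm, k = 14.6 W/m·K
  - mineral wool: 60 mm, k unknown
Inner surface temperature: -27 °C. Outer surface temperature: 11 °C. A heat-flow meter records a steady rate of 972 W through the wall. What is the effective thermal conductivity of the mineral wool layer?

Series thermal resistances:
R_stainless steel = L/(kA) = 0.0008/(14.6×36.8) = 1.489×10^-6 K/W
Sum of known resistances R_other = 1.489×10^-6 K/W
Total R = ΔT/Q = 38/972 = 0.03909 K/W
R_mineral wool = R_total − R_other = 0.03909 K/W
k = L/(R·A) = 0.06/(0.03909×36.8)

k ≈ 0.0417 W/(m·K)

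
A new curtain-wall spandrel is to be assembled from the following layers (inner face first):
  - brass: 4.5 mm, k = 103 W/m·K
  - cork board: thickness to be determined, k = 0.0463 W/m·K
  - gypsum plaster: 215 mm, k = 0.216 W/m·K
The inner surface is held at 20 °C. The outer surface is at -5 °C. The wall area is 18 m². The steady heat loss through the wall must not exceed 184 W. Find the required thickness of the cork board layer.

Using the resistance-network approach (series):
R_brass = L/(kA) = 0.0045/(103×18) = 2.427×10^-6 K/W
R_gypsum plaster = L/(kA) = 0.215/(0.216×18) = 0.0553 K/W
Sum of the known resistances R_other = 0.0553 K/W
Required total resistance R_tot = ΔT/Q_allow = 25/184 = 0.1359 K/W
R_cork board = R_tot − R_other = 0.08057 K/W
L = R·k·A = 0.08057×0.0463×18

L ≈ 67.1 mm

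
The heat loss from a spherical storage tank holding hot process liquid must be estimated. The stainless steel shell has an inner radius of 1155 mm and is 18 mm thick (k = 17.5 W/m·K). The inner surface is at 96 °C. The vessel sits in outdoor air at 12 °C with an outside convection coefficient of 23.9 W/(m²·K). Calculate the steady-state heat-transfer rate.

For a spherical shell R = (1/r₁ − 1/r₂)/(4πk); film R = 1/(h·4πr²). In series:
R_stainless steel shell = (1/1.155 − 1/1.173)/(4π×17.5) = 6.041×10^-5 K/W
R_outer film = 1/(h·4πr_o²) = 1/(23.9×4π×1.173²) = 0.00242 K/W
R_total = 0.00248 K/W
Q = ΔT/R_total = 84/0.00248

Q ≈ 33900 W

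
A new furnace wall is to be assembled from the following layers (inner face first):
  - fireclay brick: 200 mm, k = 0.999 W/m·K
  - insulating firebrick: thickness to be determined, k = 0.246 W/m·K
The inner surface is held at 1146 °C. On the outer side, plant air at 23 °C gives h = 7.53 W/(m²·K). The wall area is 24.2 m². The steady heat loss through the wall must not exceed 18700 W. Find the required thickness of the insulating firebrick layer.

Using the resistance-network approach (series):
R_fireclay brick = L/(kA) = 0.2/(0.999×24.2) = 0.008273 K/W
R_outer film = 1/(h_o·A) = 1/(7.53×24.2) = 0.005488 K/W
Sum of the known resistances R_other = 0.01376 K/W
Required total resistance R_tot = ΔT/Q_allow = 1123/18700 = 0.06005 K/W
R_insulating firebrick = R_tot − R_other = 0.04629 K/W
L = R·k·A = 0.04629×0.246×24.2

L ≈ 276 mm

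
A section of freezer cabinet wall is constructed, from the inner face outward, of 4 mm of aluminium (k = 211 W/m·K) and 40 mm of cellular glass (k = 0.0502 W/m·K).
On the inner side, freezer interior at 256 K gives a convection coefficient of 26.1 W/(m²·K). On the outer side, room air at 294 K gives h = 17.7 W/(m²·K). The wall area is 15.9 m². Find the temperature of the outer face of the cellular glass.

Thermal resistances in series:
R_inner film = 1/(h_i·A) = 1/(26.1×15.9) = 0.00241 K/W
R_aluminium = L/(kA) = 0.004/(211×15.9) = 1.192×10^-6 K/W
R_cellular glass = L/(kA) = 0.04/(0.0502×15.9) = 0.05011 K/W
R_outer film = 1/(h_o·A) = 1/(17.7×15.9) = 0.003553 K/W
R_total = 0.05608 K/W;  Q = ΔT/R_total = 38/0.05608 = 677.6 W
T_interface = T_inner + Q·ΣR(inner→interface) = 256 + 678×0.05252

T ≈ 292 K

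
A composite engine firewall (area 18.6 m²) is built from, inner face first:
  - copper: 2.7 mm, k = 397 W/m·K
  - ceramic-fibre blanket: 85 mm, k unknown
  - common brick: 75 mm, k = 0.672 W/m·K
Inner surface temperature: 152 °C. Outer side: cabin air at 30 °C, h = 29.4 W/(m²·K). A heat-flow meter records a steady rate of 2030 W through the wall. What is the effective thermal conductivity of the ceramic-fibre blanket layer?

Model the wall as resistances in series:
R_copper = L/(kA) = 0.0027/(397×18.6) = 3.656×10^-7 K/W
R_common brick = L/(kA) = 0.075/(0.672×18.6) = 0.006 K/W
R_outer film = 1/(h_o·A) = 1/(29.4×18.6) = 0.001829 K/W
Sum of known resistances R_other = 0.007829 K/W
Total R = ΔT/Q = 122/2030 = 0.0601 K/W
R_ceramic-fibre blanket = R_total − R_other = 0.05227 K/W
k = L/(R·A) = 0.085/(0.05227×18.6)

k ≈ 0.0874 W/(m·K)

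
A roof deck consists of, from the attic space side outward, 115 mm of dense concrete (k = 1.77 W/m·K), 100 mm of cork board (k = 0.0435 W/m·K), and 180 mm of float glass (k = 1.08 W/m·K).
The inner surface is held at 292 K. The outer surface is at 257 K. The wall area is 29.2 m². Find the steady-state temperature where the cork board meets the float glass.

Using the resistance-network approach (series):
R_dense concrete = L/(kA) = 0.115/(1.77×29.2) = 0.002225 K/W
R_cork board = L/(kA) = 0.1/(0.0435×29.2) = 0.07873 K/W
R_float glass = L/(kA) = 0.18/(1.08×29.2) = 0.005708 K/W
R_total = 0.08666 K/W;  Q = ΔT/R_total = 35/0.08666 = 403.9 W
T_interface = T_inner − Q·ΣR(inner→interface) = 292 − 404×0.08095

T ≈ 259 K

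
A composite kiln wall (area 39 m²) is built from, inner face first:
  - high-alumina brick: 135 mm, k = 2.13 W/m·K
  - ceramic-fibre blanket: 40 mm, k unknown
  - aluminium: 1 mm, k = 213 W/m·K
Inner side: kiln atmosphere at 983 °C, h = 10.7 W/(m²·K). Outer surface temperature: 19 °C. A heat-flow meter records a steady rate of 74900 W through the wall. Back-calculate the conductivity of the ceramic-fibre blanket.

k ≈ 0.116 W/(m·K)

Model the wall as resistances in series:
R_inner film = 1/(h_i·A) = 1/(10.7×39) = 0.002396 K/W
R_high-alumina brick = L/(kA) = 0.135/(2.13×39) = 0.001625 K/W
R_aluminium = L/(kA) = 0.001/(213×39) = 1.204×10^-7 K/W
Sum of known resistances R_other = 0.004022 K/W
Total R = ΔT/Q = 964/74900 = 0.01287 K/W
R_ceramic-fibre blanket = R_total − R_other = 0.008849 K/W
k = L/(R·A) = 0.04/(0.008849×39)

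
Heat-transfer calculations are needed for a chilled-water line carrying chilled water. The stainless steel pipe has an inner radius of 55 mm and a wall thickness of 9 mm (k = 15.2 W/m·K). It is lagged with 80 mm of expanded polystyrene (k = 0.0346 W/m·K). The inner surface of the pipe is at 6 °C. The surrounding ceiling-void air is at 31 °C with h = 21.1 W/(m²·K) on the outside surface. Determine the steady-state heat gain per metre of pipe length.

Treating each annulus and film as a series resistance:
R_stainless steel pipe wall = ln(64/55)/(2π×15.2×1) = 0.001587 K/W
R_expanded polystyrene = ln(144/64)/(2π×0.0346×1) = 3.73 K/W
R_outer film = 1/(h_o·2πr_oL) = 1/(21.1×2π×0.144×1) = 0.05238 K/W
R_total = 3.784 K/W
Q = ΔT/R_total = 25/3.784

q′ ≈ 6.61 W/m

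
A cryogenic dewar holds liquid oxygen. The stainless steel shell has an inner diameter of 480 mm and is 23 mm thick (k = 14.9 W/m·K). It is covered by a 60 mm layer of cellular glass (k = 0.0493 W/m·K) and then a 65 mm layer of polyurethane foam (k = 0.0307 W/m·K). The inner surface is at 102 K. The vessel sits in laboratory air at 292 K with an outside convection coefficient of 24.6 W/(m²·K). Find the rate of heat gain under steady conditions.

Q ≈ 75.8 W

Radial (spherical) resistances in series:
R_stainless steel shell = (1/0.24 − 1/0.263)/(4π×14.9) = 0.001946 K/W
R_cellular glass = (1/0.263 − 1/0.323)/(4π×0.0493) = 1.14 K/W
R_polyurethane foam = (1/0.323 − 1/0.388)/(4π×0.0307) = 1.344 K/W
R_outer film = 1/(h·4πr_o²) = 1/(24.6×4π×0.388²) = 0.02149 K/W
R_total = 2.508 K/W
Q = ΔT/R_total = 190/2.508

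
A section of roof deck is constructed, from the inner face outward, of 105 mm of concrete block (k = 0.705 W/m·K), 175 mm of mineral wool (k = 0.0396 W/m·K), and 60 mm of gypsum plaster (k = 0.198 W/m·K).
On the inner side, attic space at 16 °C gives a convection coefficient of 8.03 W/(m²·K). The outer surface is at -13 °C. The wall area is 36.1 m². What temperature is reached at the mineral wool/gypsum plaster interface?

Model the wall as resistances in series:
R_inner film = 1/(h_i·A) = 1/(8.03×36.1) = 0.00345 K/W
R_concrete block = L/(kA) = 0.105/(0.705×36.1) = 0.004126 K/W
R_mineral wool = L/(kA) = 0.175/(0.0396×36.1) = 0.1224 K/W
R_gypsum plaster = L/(kA) = 0.06/(0.198×36.1) = 0.008394 K/W
R_total = 0.1384 K/W;  Q = ΔT/R_total = 29/0.1384 = 209.6 W
T_interface = T_inner − Q·ΣR(inner→interface) = 16 − 210×0.13

T ≈ -11.2 °C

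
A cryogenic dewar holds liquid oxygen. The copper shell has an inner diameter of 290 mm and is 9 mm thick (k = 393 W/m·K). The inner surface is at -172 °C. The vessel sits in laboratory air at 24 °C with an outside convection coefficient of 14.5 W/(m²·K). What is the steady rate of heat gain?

Radial (spherical) resistances in series:
R_copper shell = (1/0.145 − 1/0.154)/(4π×393) = 8.161×10^-5 K/W
R_outer film = 1/(h·4πr_o²) = 1/(14.5×4π×0.154²) = 0.2314 K/W
R_total = 0.2315 K/W
Q = ΔT/R_total = 196/0.2315

Q ≈ 847 W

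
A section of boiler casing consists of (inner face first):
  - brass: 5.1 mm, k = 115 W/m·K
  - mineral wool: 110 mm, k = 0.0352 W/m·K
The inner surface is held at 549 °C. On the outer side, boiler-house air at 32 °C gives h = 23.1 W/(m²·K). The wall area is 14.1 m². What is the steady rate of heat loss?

Q ≈ 2300 W

Using the resistance-network approach (series):
R_brass = L/(kA) = 0.0051/(115×14.1) = 3.145×10^-6 K/W
R_mineral wool = L/(kA) = 0.11/(0.0352×14.1) = 0.2216 K/W
R_outer film = 1/(h_o·A) = 1/(23.1×14.1) = 0.00307 K/W
R_total = 0.2247 K/W
Q = ΔT / R_total = 517 / 0.2247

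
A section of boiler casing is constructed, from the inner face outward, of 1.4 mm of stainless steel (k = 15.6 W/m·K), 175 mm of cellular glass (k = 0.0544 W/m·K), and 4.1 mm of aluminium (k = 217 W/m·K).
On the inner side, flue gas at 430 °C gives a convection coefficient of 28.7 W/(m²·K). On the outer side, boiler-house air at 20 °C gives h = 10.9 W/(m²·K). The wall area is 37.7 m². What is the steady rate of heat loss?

Series thermal resistances:
R_inner film = 1/(h_i·A) = 1/(28.7×37.7) = 9.242×10^-4 K/W
R_stainless steel = L/(kA) = 0.0014/(15.6×37.7) = 2.38×10^-6 K/W
R_cellular glass = L/(kA) = 0.175/(0.0544×37.7) = 0.08533 K/W
R_aluminium = L/(kA) = 0.0041/(217×37.7) = 5.012×10^-7 K/W
R_outer film = 1/(h_o·A) = 1/(10.9×37.7) = 0.002434 K/W
R_total = 0.08869 K/W
Q = ΔT / R_total = 410 / 0.08869

Q ≈ 4620 W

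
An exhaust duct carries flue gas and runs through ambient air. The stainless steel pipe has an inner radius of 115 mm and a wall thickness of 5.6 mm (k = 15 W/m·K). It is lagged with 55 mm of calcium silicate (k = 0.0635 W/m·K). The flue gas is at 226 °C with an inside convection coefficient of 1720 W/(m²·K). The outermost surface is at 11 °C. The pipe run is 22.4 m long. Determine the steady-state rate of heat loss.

Q ≈ 5110 W

Radial resistances (cylindrical: R_cond = ln(r_o/r_i)/(2πkL), R_conv = 1/(h·2πrL)):
R_inner film = 1/(h_i·2πr₁L) = 1/(1720×2π×0.115×22.4) = 3.592×10^-5 K/W
R_stainless steel pipe wall = ln(120.6/115)/(2π×15×22.4) = 2.252×10^-5 K/W
R_calcium silicate = ln(175.6/120.6)/(2π×0.0635×22.4) = 0.04204 K/W
R_total = 0.0421 K/W
Q = ΔT/R_total = 215/0.0421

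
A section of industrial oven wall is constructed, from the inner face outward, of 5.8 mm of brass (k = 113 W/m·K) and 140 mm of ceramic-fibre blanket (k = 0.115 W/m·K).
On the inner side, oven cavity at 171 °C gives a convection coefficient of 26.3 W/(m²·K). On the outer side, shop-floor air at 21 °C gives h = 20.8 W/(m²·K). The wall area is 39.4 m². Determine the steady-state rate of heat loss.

Q ≈ 4530 W

Model the wall as resistances in series:
R_inner film = 1/(h_i·A) = 1/(26.3×39.4) = 9.65×10^-4 K/W
R_brass = L/(kA) = 0.0058/(113×39.4) = 1.303×10^-6 K/W
R_ceramic-fibre blanket = L/(kA) = 0.14/(0.115×39.4) = 0.0309 K/W
R_outer film = 1/(h_o·A) = 1/(20.8×39.4) = 0.00122 K/W
R_total = 0.03308 K/W
Q = ΔT / R_total = 150 / 0.03308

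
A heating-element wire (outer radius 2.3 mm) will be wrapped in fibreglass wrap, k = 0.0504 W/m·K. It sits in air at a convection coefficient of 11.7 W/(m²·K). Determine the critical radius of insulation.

For a cylinder r_cr = k/h = 0.0504/11.7
r_cr = 4.31 mm; since the bare radius (2.3 mm) is below r_cr, adding a thin layer of insulation will *increase* heat loss.

r_cr ≈ 4.31 mm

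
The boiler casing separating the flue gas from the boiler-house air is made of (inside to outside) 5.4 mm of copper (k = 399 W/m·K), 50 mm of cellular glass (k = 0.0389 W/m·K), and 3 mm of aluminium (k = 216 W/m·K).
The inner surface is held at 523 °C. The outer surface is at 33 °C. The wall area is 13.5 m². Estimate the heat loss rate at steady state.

Q ≈ 5150 W

Model the wall as resistances in series:
R_copper = L/(kA) = 0.0054/(399×13.5) = 1.003×10^-6 K/W
R_cellular glass = L/(kA) = 0.05/(0.0389×13.5) = 0.09521 K/W
R_aluminium = L/(kA) = 0.003/(216×13.5) = 1.029×10^-6 K/W
R_total = 0.09521 K/W
Q = ΔT / R_total = 490 / 0.09521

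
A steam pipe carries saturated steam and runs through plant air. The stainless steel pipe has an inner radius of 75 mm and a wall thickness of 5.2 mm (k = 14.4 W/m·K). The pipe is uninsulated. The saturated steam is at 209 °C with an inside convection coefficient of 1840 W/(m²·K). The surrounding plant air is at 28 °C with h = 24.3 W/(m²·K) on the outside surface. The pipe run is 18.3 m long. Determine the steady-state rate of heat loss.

Q ≈ 39600 W

Per-layer cylindrical resistances, series-summed:
R_inner film = 1/(h_i·2πr₁L) = 1/(1840×2π×0.075×18.3) = 6.302×10^-5 K/W
R_stainless steel pipe wall = ln(80.2/75)/(2π×14.4×18.3) = 4.049×10^-5 K/W
R_outer film = 1/(h_o·2πr_oL) = 1/(24.3×2π×0.0802×18.3) = 0.004463 K/W
R_total = 0.004566 K/W
Q = ΔT/R_total = 181/0.004566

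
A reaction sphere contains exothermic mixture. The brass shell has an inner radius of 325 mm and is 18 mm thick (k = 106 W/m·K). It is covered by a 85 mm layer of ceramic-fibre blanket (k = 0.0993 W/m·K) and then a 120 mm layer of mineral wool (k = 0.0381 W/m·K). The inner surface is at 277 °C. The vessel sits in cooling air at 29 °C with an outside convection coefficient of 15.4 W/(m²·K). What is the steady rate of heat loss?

For a spherical shell R = (1/r₁ − 1/r₂)/(4πk); film R = 1/(h·4πr²). In series:
R_brass shell = (1/0.325 − 1/0.343)/(4π×106) = 1.212×10^-4 K/W
R_ceramic-fibre blanket = (1/0.343 − 1/0.428)/(4π×0.0993) = 0.464 K/W
R_mineral wool = (1/0.428 − 1/0.548)/(4π×0.0381) = 1.069 K/W
R_outer film = 1/(h·4πr_o²) = 1/(15.4×4π×0.548²) = 0.01721 K/W
R_total = 1.55 K/W
Q = ΔT/R_total = 248/1.55

Q ≈ 160 W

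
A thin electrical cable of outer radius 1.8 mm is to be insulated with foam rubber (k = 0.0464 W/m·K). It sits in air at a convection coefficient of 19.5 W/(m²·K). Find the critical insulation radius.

r_cr ≈ 2.38 mm

For a cylinder r_cr = k/h = 0.0464/19.5
r_cr = 2.38 mm; since the bare radius (1.8 mm) is below r_cr, adding a thin layer of insulation will *increase* heat loss.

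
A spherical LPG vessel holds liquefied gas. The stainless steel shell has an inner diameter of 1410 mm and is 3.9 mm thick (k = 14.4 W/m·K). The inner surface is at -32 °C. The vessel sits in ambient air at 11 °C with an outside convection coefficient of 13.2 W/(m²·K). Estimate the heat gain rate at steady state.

Radial (spherical) resistances in series:
R_stainless steel shell = (1/0.705 − 1/0.7089)/(4π×14.4) = 4.312×10^-5 K/W
R_outer film = 1/(h·4πr_o²) = 1/(13.2×4π×0.7089²) = 0.012 K/W
R_total = 0.01204 K/W
Q = ΔT/R_total = 43/0.01204

Q ≈ 3570 W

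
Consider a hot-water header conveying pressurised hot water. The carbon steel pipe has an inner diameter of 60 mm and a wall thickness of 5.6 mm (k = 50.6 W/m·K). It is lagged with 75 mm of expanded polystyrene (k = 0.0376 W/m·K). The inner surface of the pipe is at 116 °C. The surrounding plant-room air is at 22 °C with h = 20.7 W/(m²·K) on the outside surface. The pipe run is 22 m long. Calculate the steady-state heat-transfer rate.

Treating each annulus and film as a series resistance:
R_carbon steel pipe wall = ln(35.6/30)/(2π×50.6×22) = 2.447×10^-5 K/W
R_expanded polystyrene = ln(110.6/35.6)/(2π×0.0376×22) = 0.2181 K/W
R_outer film = 1/(h_o·2πr_oL) = 1/(20.7×2π×0.1106×22) = 0.00316 K/W
R_total = 0.2213 K/W
Q = ΔT/R_total = 94/0.2213

Q ≈ 425 W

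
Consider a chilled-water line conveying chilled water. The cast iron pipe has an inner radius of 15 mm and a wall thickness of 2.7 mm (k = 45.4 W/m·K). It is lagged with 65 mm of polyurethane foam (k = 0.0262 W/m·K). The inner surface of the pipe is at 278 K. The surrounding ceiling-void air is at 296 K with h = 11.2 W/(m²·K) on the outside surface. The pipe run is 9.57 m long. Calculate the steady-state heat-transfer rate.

Q ≈ 18.1 W

Cylindrical conduction, so R = ln(r₂/r₁)/(2πkL) per layer, in series:
R_cast iron pipe wall = ln(17.7/15)/(2π×45.4×9.57) = 6.063×10^-5 K/W
R_polyurethane foam = ln(82.7/17.7)/(2π×0.0262×9.57) = 0.9786 K/W
R_outer film = 1/(h_o·2πr_oL) = 1/(11.2×2π×0.0827×9.57) = 0.01795 K/W
R_total = 0.9966 K/W
Q = ΔT/R_total = 18/0.9966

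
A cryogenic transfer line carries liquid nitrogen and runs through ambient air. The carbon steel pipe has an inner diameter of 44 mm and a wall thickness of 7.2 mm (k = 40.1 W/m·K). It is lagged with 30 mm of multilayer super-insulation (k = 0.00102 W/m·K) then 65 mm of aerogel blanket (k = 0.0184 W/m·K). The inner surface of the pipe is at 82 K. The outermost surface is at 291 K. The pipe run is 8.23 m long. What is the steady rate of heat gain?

Q ≈ 14.7 W

Cylindrical conduction, so R = ln(r₂/r₁)/(2πkL) per layer, in series:
R_carbon steel pipe wall = ln(29.2/22)/(2π×40.1×8.23) = 1.365×10^-4 K/W
R_multilayer super-insulation = ln(59.2/29.2)/(2π×0.00102×8.23) = 13.4 K/W
R_aerogel blanket = ln(124.2/59.2)/(2π×0.0184×8.23) = 0.7788 K/W
R_total = 14.18 K/W
Q = ΔT/R_total = 209/14.18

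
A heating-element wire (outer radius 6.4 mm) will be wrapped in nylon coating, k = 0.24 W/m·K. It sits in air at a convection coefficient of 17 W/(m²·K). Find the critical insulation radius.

r_cr ≈ 14.1 mm

For a cylinder r_cr = k/h = 0.24/17
r_cr = 14.1 mm; since the bare radius (6.4 mm) is below r_cr, adding a thin layer of insulation will *increase* heat loss.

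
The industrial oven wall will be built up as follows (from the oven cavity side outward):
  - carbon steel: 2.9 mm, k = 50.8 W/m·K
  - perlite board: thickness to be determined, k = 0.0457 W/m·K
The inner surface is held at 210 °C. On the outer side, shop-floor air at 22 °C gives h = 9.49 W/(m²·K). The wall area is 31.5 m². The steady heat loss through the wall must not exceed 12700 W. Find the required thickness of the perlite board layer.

L ≈ 16.5 mm

Using the resistance-network approach (series):
R_carbon steel = L/(kA) = 0.0029/(50.8×31.5) = 1.812×10^-6 K/W
R_outer film = 1/(h_o·A) = 1/(9.49×31.5) = 0.003345 K/W
Sum of the known resistances R_other = 0.003347 K/W
Required total resistance R_tot = ΔT/Q_allow = 188/12700 = 0.0148 K/W
R_perlite board = R_tot − R_other = 0.01146 K/W
L = R·k·A = 0.01146×0.0457×31.5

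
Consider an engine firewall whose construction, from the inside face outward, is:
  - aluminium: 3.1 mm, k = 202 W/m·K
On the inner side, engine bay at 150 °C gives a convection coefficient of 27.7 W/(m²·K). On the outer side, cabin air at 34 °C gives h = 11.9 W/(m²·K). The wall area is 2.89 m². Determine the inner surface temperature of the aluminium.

Treating each layer as a thermal resistance in series:
R_inner film = 1/(h_i·A) = 1/(27.7×2.89) = 0.01249 K/W
R_aluminium = L/(kA) = 0.0031/(202×2.89) = 5.31×10^-6 K/W
R_outer film = 1/(h_o·A) = 1/(11.9×2.89) = 0.02908 K/W
R_total = 0.04157 K/W;  Q = ΔT/R_total = 116/0.04157 = 2790 W
T_interface = T_inner − Q·ΣR(inner→interface) = 150 − 2790×0.01249

T ≈ 115 °C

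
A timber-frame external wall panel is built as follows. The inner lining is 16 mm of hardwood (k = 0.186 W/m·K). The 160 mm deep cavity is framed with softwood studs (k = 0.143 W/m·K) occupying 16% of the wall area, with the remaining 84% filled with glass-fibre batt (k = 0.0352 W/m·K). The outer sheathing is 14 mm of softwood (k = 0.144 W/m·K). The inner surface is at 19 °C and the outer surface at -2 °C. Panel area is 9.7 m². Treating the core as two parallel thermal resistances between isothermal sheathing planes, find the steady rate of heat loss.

Sheathing layers in series; stud and cavity paths in parallel between them.
R_inner = 0.016/(0.186×9.7) = 0.008868 K/W
R_stud  = 0.16/(0.143×0.16×9.7) = 0.7209 K/W
R_cav   = 0.16/(0.0352×0.84×9.7) = 0.5579 K/W
1/R_core = 1/R_stud + 1/R_cav → R_core = 0.3145 K/W
R_outer = 0.014/(0.144×9.7) = 0.01002 K/W
R_total = 0.3334 K/W
Q = ΔT/R_total = 21/0.3334

Q ≈ 63 W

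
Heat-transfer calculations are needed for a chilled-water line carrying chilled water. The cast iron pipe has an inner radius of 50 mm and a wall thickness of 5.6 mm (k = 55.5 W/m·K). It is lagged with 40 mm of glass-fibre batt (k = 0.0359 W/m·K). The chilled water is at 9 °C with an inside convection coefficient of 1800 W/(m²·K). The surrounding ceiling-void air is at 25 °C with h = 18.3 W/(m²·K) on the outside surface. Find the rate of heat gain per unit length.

Radial resistances (cylindrical: R_cond = ln(r_o/r_i)/(2πkL), R_conv = 1/(h·2πrL)):
R_inner film = 1/(h_i·2πr₁L) = 1/(1800×2π×0.05×1) = 0.001768 K/W
R_cast iron pipe wall = ln(55.6/50)/(2π×55.5×1) = 3.044×10^-4 K/W
R_glass-fibre batt = ln(95.6/55.6)/(2π×0.0359×1) = 2.403 K/W
R_outer film = 1/(h_o·2πr_oL) = 1/(18.3×2π×0.0956×1) = 0.09097 K/W
R_total = 2.496 K/W
Q = ΔT/R_total = 16/2.496

q′ ≈ 6.41 W/m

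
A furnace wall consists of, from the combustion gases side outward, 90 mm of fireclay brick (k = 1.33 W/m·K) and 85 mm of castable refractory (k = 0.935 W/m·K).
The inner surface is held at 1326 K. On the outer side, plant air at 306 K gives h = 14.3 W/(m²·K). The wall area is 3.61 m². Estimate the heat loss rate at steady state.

Series thermal resistances:
R_fireclay brick = L/(kA) = 0.09/(1.33×3.61) = 0.01874 K/W
R_castable refractory = L/(kA) = 0.085/(0.935×3.61) = 0.02518 K/W
R_outer film = 1/(h_o·A) = 1/(14.3×3.61) = 0.01937 K/W
R_total = 0.0633 K/W
Q = ΔT / R_total = 1020 / 0.0633

Q ≈ 16100 W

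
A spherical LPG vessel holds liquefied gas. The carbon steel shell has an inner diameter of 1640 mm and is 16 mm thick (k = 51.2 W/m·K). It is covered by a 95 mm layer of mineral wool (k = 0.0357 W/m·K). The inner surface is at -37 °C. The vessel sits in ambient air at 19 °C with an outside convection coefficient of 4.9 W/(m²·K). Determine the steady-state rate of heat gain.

Q ≈ 193 W

Each spherical layer contributes R = (1/r_i − 1/r_o)/(4πk):
R_carbon steel shell = (1/0.82 − 1/0.836)/(4π×51.2) = 3.628×10^-5 K/W
R_mineral wool = (1/0.836 − 1/0.931)/(4π×0.0357) = 0.2721 K/W
R_outer film = 1/(h·4πr_o²) = 1/(4.9×4π×0.931²) = 0.01874 K/W
R_total = 0.2908 K/W
Q = ΔT/R_total = 56/0.2908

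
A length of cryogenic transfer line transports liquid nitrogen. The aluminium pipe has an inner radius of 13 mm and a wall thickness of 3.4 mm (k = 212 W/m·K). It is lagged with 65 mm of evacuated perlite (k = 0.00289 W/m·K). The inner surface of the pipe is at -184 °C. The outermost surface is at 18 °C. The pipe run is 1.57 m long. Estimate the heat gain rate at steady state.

Q ≈ 3.59 W

For a radial system each layer contributes R = ln(r_out/r_in)/(2πkL); films add R = 1/(hA).
R_aluminium pipe wall = ln(16.4/13)/(2π×212×1.57) = 1.111×10^-4 K/W
R_evacuated perlite = ln(81.4/16.4)/(2π×0.00289×1.57) = 56.2 K/W
R_total = 56.2 K/W
Q = ΔT/R_total = 202/56.2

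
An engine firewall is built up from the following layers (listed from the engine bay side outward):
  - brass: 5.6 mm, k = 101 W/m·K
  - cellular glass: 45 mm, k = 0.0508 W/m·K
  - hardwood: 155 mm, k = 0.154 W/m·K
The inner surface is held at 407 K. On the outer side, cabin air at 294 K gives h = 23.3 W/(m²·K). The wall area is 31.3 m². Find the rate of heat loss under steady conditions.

Treating each layer as a thermal resistance in series:
R_brass = L/(kA) = 0.0056/(101×31.3) = 1.771×10^-6 K/W
R_cellular glass = L/(kA) = 0.045/(0.0508×31.3) = 0.0283 K/W
R_hardwood = L/(kA) = 0.155/(0.154×31.3) = 0.03216 K/W
R_outer film = 1/(h_o·A) = 1/(23.3×31.3) = 0.001371 K/W
R_total = 0.06183 K/W
Q = ΔT / R_total = 113 / 0.06183

Q ≈ 1830 W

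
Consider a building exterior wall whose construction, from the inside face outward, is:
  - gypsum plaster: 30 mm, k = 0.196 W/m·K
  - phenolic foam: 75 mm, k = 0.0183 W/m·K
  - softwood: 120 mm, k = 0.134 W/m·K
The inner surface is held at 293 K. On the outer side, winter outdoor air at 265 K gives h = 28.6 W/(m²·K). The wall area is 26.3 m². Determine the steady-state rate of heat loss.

Treating each layer as a thermal resistance in series:
R_gypsum plaster = L/(kA) = 0.03/(0.196×26.3) = 0.00582 K/W
R_phenolic foam = L/(kA) = 0.075/(0.0183×26.3) = 0.1558 K/W
R_softwood = L/(kA) = 0.12/(0.134×26.3) = 0.03405 K/W
R_outer film = 1/(h_o·A) = 1/(28.6×26.3) = 0.001329 K/W
R_total = 0.197 K/W
Q = ΔT / R_total = 28 / 0.197

Q ≈ 142 W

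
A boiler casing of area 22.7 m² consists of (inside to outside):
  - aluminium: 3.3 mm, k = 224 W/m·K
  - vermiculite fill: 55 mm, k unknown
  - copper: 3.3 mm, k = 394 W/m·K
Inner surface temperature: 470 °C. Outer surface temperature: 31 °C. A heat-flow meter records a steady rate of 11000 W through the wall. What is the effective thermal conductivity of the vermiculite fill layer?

k ≈ 0.0607 W/(m·K)

Thermal resistances in series:
R_aluminium = L/(kA) = 0.0033/(224×22.7) = 6.49×10^-7 K/W
R_copper = L/(kA) = 0.0033/(394×22.7) = 3.69×10^-7 K/W
Sum of known resistances R_other = 1.018×10^-6 K/W
Total R = ΔT/Q = 439/11000 = 0.03991 K/W
R_vermiculite fill = R_total − R_other = 0.03991 K/W
k = L/(R·A) = 0.055/(0.03991×22.7)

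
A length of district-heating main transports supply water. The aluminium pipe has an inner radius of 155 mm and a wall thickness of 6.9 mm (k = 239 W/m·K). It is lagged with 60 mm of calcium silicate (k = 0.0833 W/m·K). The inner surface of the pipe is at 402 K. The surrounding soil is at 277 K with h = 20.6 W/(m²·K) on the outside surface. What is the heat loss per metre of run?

Cylindrical conduction, so R = ln(r₂/r₁)/(2πkL) per layer, in series:
R_aluminium pipe wall = ln(161.9/155)/(2π×239×1) = 2.9×10^-5 K/W
R_calcium silicate = ln(221.9/161.9)/(2π×0.0833×1) = 0.6023 K/W
R_outer film = 1/(h_o·2πr_oL) = 1/(20.6×2π×0.2219×1) = 0.03482 K/W
R_total = 0.6372 K/W
Q = ΔT/R_total = 125/0.6372

q′ ≈ 196 W/m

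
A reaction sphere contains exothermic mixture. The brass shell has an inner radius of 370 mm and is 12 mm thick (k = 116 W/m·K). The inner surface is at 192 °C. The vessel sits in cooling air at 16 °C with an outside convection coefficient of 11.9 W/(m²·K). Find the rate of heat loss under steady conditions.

For a spherical shell R = (1/r₁ − 1/r₂)/(4πk); film R = 1/(h·4πr²). In series:
R_brass shell = (1/0.37 − 1/0.382)/(4π×116) = 5.824×10^-5 K/W
R_outer film = 1/(h·4πr_o²) = 1/(11.9×4π×0.382²) = 0.04583 K/W
R_total = 0.04588 K/W
Q = ΔT/R_total = 176/0.04588

Q ≈ 3840 W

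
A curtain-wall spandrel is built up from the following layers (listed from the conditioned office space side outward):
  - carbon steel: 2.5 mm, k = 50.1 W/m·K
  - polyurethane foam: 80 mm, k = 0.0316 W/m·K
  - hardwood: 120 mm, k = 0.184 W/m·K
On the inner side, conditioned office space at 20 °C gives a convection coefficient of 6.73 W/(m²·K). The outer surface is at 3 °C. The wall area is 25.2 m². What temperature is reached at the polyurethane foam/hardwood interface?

Using the resistance-network approach (series):
R_inner film = 1/(h_i·A) = 1/(6.73×25.2) = 0.005896 K/W
R_carbon steel = L/(kA) = 0.0025/(50.1×25.2) = 1.98×10^-6 K/W
R_polyurethane foam = L/(kA) = 0.08/(0.0316×25.2) = 0.1005 K/W
R_hardwood = L/(kA) = 0.12/(0.184×25.2) = 0.02588 K/W
R_total = 0.1322 K/W;  Q = ΔT/R_total = 17/0.1322 = 128.6 W
T_interface = T_inner − Q·ΣR(inner→interface) = 20 − 129×0.1064

T ≈ 6.33 °C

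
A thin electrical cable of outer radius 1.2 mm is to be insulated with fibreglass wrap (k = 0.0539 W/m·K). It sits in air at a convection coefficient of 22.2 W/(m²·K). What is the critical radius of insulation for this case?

For a cylinder r_cr = k/h = 0.0539/22.2
r_cr = 2.43 mm; since the bare radius (1.2 mm) is below r_cr, adding a thin layer of insulation will *increase* heat loss.

r_cr ≈ 2.43 mm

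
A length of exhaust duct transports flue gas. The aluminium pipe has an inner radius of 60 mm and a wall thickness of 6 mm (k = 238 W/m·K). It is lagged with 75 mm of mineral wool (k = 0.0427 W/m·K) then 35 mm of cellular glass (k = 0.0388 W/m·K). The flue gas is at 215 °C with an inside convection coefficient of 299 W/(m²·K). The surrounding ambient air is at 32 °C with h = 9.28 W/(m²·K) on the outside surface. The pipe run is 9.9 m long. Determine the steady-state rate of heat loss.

Q ≈ 471 W

For a radial system each layer contributes R = ln(r_out/r_in)/(2πkL); films add R = 1/(hA).
R_inner film = 1/(h_i·2πr₁L) = 1/(299×2π×0.06×9.9) = 8.961×10^-4 K/W
R_aluminium pipe wall = ln(66/60)/(2π×238×9.9) = 6.438×10^-6 K/W
R_mineral wool = ln(141/66)/(2π×0.0427×9.9) = 0.2858 K/W
R_cellular glass = ln(176/141)/(2π×0.0388×9.9) = 0.09187 K/W
R_outer film = 1/(h_o·2πr_oL) = 1/(9.28×2π×0.176×9.9) = 0.009843 K/W
R_total = 0.3884 K/W
Q = ΔT/R_total = 183/0.3884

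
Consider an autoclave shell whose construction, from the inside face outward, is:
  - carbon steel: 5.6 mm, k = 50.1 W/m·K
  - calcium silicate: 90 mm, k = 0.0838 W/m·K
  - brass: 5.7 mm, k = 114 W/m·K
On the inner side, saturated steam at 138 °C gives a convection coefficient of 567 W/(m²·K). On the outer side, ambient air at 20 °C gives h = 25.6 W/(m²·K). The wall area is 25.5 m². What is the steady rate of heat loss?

Series thermal resistances:
R_inner film = 1/(h_i·A) = 1/(567×25.5) = 6.916×10^-5 K/W
R_carbon steel = L/(kA) = 0.0056/(50.1×25.5) = 4.383×10^-6 K/W
R_calcium silicate = L/(kA) = 0.09/(0.0838×25.5) = 0.04212 K/W
R_brass = L/(kA) = 0.0057/(114×25.5) = 1.961×10^-6 K/W
R_outer film = 1/(h_o·A) = 1/(25.6×25.5) = 0.001532 K/W
R_total = 0.04372 K/W
Q = ΔT / R_total = 118 / 0.04372

Q ≈ 2700 W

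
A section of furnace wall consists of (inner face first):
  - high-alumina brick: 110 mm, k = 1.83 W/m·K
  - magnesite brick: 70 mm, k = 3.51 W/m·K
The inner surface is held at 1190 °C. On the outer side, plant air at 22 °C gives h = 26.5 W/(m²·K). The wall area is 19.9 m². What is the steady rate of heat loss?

Model the wall as resistances in series:
R_high-alumina brick = L/(kA) = 0.11/(1.83×19.9) = 0.003021 K/W
R_magnesite brick = L/(kA) = 0.07/(3.51×19.9) = 0.001002 K/W
R_outer film = 1/(h_o·A) = 1/(26.5×19.9) = 0.001896 K/W
R_total = 0.005919 K/W
Q = ΔT / R_total = 1168 / 0.005919

Q ≈ 197000 W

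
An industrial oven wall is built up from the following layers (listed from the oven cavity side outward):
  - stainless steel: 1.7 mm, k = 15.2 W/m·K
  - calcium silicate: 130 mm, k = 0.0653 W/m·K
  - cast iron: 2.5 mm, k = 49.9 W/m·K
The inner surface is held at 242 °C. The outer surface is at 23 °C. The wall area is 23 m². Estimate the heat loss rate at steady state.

Thermal resistances in series:
R_stainless steel = L/(kA) = 0.0017/(15.2×23) = 4.863×10^-6 K/W
R_calcium silicate = L/(kA) = 0.13/(0.0653×23) = 0.08656 K/W
R_cast iron = L/(kA) = 0.0025/(49.9×23) = 2.178×10^-6 K/W
R_total = 0.08656 K/W
Q = ΔT / R_total = 219 / 0.08656

Q ≈ 2530 W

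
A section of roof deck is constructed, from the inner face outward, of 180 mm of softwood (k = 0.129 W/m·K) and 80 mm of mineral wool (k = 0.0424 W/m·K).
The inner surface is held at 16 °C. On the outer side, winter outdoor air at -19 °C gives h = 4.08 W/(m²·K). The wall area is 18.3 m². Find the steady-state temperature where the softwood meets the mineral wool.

T ≈ 2.15 °C

Using the resistance-network approach (series):
R_softwood = L/(kA) = 0.18/(0.129×18.3) = 0.07625 K/W
R_mineral wool = L/(kA) = 0.08/(0.0424×18.3) = 0.1031 K/W
R_outer film = 1/(h_o·A) = 1/(4.08×18.3) = 0.01339 K/W
R_total = 0.1927 K/W;  Q = ΔT/R_total = 35/0.1927 = 181.6 W
T_interface = T_inner − Q·ΣR(inner→interface) = 16 − 182×0.07625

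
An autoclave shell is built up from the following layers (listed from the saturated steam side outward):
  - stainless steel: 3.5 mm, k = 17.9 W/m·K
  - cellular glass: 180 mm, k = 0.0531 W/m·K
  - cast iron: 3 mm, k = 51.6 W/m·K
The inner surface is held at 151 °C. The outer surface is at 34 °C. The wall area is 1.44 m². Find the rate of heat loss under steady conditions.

Q ≈ 49.7 W

Model the wall as resistances in series:
R_stainless steel = L/(kA) = 0.0035/(17.9×1.44) = 1.358×10^-4 K/W
R_cellular glass = L/(kA) = 0.18/(0.0531×1.44) = 2.354 K/W
R_cast iron = L/(kA) = 0.003/(51.6×1.44) = 4.037×10^-5 K/W
R_total = 2.354 K/W
Q = ΔT / R_total = 117 / 2.354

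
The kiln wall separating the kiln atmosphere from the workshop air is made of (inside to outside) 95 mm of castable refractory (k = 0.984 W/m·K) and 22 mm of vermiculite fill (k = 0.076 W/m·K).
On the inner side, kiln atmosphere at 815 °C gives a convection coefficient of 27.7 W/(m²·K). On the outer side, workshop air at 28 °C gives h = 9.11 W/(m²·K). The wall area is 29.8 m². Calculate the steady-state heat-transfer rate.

Q ≈ 44100 W

Series thermal resistances:
R_inner film = 1/(h_i·A) = 1/(27.7×29.8) = 0.001211 K/W
R_castable refractory = L/(kA) = 0.095/(0.984×29.8) = 0.00324 K/W
R_vermiculite fill = L/(kA) = 0.022/(0.076×29.8) = 0.009714 K/W
R_outer film = 1/(h_o·A) = 1/(9.11×29.8) = 0.003684 K/W
R_total = 0.01785 K/W
Q = ΔT / R_total = 787 / 0.01785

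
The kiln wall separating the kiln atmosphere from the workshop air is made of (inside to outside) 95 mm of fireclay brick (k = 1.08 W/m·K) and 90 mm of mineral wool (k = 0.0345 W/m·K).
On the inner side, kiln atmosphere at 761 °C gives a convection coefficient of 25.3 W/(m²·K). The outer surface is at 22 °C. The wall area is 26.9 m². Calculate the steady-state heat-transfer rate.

Treating each layer as a thermal resistance in series:
R_inner film = 1/(h_i·A) = 1/(25.3×26.9) = 0.001469 K/W
R_fireclay brick = L/(kA) = 0.095/(1.08×26.9) = 0.00327 K/W
R_mineral wool = L/(kA) = 0.09/(0.0345×26.9) = 0.09698 K/W
R_total = 0.1017 K/W
Q = ΔT / R_total = 739 / 0.1017

Q ≈ 7270 W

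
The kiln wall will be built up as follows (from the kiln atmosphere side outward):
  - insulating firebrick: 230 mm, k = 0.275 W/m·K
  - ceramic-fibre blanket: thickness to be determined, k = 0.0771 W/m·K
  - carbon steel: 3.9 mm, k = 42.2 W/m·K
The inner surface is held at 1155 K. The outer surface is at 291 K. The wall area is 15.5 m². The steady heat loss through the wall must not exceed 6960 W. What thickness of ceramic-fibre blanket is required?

Model the wall as resistances in series:
R_insulating firebrick = L/(kA) = 0.23/(0.275×15.5) = 0.05396 K/W
R_carbon steel = L/(kA) = 0.0039/(42.2×15.5) = 5.962×10^-6 K/W
Sum of the known resistances R_other = 0.05396 K/W
Required total resistance R_tot = ΔT/Q_allow = 864/6960 = 0.1241 K/W
R_ceramic-fibre blanket = R_tot − R_other = 0.07017 K/W
L = R·k·A = 0.07017×0.0771×15.5

L ≈ 83.9 mm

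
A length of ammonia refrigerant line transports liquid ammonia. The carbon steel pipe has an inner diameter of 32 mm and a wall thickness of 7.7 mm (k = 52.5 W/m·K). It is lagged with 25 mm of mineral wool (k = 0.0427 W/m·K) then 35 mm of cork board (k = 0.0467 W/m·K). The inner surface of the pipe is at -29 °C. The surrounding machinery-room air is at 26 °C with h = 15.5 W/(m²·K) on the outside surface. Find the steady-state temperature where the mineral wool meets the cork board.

Cylindrical conduction, so R = ln(r₂/r₁)/(2πkL) per layer, in series:
R_carbon steel pipe wall = ln(23.7/16)/(2π×52.5×1) = 0.001191 K/W
R_mineral wool = ln(48.7/23.7)/(2π×0.0427×1) = 2.684 K/W
R_cork board = ln(83.7/48.7)/(2π×0.0467×1) = 1.846 K/W
R_outer film = 1/(h_o·2πr_oL) = 1/(15.5×2π×0.0837×1) = 0.1227 K/W
R_total = 4.654 K/W
Q = ΔT/R_total = 55/4.654
Q = 11.8 W/m
T_interface = T_inner + Q·ΣR(inner→interface) = -29 + 11.8×2.686

T ≈ 2.74 °C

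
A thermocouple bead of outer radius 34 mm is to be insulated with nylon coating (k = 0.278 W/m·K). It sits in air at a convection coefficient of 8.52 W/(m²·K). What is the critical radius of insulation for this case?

For a sphere r_cr = 2k/h = 2×0.278/8.52
r_cr = 65.3 mm; since the bare radius (34 mm) is below r_cr, adding a thin layer of insulation will *increase* heat loss.

r_cr ≈ 65.3 mm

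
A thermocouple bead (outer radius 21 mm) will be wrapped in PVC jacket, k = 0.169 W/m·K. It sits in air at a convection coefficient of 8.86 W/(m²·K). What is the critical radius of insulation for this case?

For a sphere r_cr = 2k/h = 2×0.169/8.86
r_cr = 38.1 mm; since the bare radius (21 mm) is below r_cr, adding a thin layer of insulation will *increase* heat loss.

r_cr ≈ 38.1 mm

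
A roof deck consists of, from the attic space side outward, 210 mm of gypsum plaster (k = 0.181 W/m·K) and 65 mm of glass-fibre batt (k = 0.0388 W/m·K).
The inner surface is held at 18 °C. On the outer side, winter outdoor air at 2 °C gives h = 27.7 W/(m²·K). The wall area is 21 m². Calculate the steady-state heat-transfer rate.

Treating each layer as a thermal resistance in series:
R_gypsum plaster = L/(kA) = 0.21/(0.181×21) = 0.05525 K/W
R_glass-fibre batt = L/(kA) = 0.065/(0.0388×21) = 0.07977 K/W
R_outer film = 1/(h_o·A) = 1/(27.7×21) = 0.001719 K/W
R_total = 0.1367 K/W
Q = ΔT / R_total = 16 / 0.1367

Q ≈ 117 W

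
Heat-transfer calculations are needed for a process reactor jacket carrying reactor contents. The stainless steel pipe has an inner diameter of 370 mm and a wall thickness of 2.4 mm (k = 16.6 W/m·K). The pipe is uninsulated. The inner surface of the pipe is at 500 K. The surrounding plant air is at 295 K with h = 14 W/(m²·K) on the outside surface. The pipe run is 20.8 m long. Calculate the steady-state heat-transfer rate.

Q ≈ 70100 W

Cylindrical conduction, so R = ln(r₂/r₁)/(2πkL) per layer, in series:
R_stainless steel pipe wall = ln(187.4/185)/(2π×16.6×20.8) = 5.941×10^-6 K/W
R_outer film = 1/(h_o·2πr_oL) = 1/(14×2π×0.1874×20.8) = 0.002916 K/W
R_total = 0.002922 K/W
Q = ΔT/R_total = 205/0.002922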